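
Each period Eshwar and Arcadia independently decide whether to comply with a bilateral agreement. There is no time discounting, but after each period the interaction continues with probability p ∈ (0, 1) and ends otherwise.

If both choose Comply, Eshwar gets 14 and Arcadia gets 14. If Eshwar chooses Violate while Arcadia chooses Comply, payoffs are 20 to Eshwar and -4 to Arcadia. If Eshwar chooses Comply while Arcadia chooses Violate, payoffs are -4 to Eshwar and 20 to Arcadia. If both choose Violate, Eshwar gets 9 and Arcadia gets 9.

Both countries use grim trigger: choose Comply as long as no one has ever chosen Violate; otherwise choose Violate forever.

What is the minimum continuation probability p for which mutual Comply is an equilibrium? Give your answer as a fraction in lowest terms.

Expected cooperation value is 14 + p·14 + p²·14 + … = 14/(1−p); deviation gives 20 + p·9/(1−p).
14 ≥ 20(1−p) + 9p ⇒ 11p ≥ 6 ⇒ p ≥ 6/11.

6/11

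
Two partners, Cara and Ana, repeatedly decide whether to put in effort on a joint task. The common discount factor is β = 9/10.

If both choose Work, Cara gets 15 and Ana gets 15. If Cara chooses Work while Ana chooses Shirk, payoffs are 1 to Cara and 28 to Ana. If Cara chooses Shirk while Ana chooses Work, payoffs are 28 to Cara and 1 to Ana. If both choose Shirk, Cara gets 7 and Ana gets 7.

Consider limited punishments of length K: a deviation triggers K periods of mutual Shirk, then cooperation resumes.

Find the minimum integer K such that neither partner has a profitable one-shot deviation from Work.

Need Σ_{k=1}^{K} β^k ≥ (28−15)/(15−7) = 1.6250 at β = 9/10.
At K = 1 the sum is 0.9000 < 1.6250; at K = 2 it is 1.7100 ≥ 1.6250.
So the minimum punishment length is K = 2.

2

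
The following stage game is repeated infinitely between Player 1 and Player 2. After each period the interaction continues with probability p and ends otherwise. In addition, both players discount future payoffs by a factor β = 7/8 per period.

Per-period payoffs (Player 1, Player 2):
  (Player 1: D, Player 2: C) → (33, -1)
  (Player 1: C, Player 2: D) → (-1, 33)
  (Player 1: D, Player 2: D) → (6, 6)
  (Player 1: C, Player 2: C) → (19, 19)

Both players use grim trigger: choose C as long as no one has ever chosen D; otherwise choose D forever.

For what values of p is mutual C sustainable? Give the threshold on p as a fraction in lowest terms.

16/27

Expected continuation weight on next period's payoff is β·p = 7/8·p, which plays the role of the discount factor.
Cooperation requires 7/8·p ≥ (33−19)/(33−6) = 14/27, hence p ≥ 16/27.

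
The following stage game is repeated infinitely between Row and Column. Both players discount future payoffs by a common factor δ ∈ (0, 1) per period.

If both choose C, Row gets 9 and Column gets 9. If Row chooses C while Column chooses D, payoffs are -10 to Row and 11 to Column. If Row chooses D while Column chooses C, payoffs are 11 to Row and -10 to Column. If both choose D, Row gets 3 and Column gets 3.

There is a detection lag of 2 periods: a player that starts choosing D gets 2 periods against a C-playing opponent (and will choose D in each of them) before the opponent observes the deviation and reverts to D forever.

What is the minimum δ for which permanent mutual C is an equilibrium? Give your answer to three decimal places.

The best deviation is to choose D for all 2 undetected periods, earning 11 each, then 3 forever once detected.
Deviation value: 11(1−δ^2)/(1−δ) + 3δ^2/(1−δ); cooperation value: 9/(1−δ).
IC: 9 ≥ 11(1−δ^2) + 3δ^2 = 11 − 8δ^2.
So δ^2 ≥ 2/8 = 1/4, giving δ ≥ (1/4)^(1/2) ≈ 0.500.

0.500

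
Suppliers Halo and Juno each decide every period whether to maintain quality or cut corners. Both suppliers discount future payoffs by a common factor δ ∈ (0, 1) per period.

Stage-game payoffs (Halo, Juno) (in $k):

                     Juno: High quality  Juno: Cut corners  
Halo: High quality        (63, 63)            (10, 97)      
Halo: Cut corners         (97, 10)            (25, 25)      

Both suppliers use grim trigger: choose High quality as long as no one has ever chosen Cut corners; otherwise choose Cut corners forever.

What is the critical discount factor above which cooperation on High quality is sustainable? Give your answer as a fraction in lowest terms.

17/36

Cooperation forever yields 63 each period: 63/(1−δ).
Deviating yields 97 once, then 25 forever: 97 + 25δ/(1−δ).
No profitable deviation requires 63/(1−δ) ≥ 97 + 25δ/(1−δ).
Multiplying by (1−δ): 63 ≥ 97(1−δ) + 25δ = 97 − 72δ.
So 72δ ≥ 34, i.e. δ ≥ 34/72 = 17/36.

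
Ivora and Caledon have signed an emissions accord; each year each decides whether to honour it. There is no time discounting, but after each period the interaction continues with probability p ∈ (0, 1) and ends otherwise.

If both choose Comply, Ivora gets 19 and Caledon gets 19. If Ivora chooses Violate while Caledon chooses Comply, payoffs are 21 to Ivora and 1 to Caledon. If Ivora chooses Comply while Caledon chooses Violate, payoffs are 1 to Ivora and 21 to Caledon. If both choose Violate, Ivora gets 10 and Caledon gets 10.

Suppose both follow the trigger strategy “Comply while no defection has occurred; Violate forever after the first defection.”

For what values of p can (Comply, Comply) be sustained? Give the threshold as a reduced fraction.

Expected cooperation value is 19 + p·19 + p²·19 + … = 19/(1−p); deviation gives 21 + p·10/(1−p).
19 ≥ 21(1−p) + 10p ⇒ 11p ≥ 2 ⇒ p ≥ 2/11.

2/11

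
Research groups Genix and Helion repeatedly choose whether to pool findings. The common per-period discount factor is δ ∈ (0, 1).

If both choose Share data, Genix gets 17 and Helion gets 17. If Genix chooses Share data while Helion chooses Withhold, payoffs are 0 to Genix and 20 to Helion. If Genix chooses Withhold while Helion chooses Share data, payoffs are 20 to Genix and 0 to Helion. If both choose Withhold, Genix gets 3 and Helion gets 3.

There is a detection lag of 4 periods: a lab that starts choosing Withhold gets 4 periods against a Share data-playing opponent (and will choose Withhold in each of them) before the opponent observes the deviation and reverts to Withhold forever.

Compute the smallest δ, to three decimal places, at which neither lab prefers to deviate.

0.648

Deviating for the 4 undetected periods gains 20−17 = 3 per period over cooperation, then loses 17−3 = 14 per period forever once punishment starts.
Gain: 3(1 + δ + … + δ^3); loss: 14·δ^4/(1−δ).
No profitable deviation ⇔ 3(1−δ^4) ≤ 14·δ^4, i.e. δ^4 ≥ 3/(3+14) = 3/17.
Hence δ ≥ (3/17)^(1/4) ≈ 0.648.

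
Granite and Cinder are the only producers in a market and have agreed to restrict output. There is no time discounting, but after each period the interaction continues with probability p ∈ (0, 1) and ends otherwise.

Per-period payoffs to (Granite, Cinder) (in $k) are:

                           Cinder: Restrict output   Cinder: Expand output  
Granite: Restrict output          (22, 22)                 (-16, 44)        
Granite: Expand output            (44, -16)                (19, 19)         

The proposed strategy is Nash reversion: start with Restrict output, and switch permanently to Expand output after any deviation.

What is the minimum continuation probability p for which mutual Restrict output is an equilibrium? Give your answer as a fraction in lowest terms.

Expected cooperation value is 22 + p·22 + p²·22 + … = 22/(1−p); deviation gives 44 + p·19/(1−p).
22 ≥ 44(1−p) + 19p ⇒ 25p ≥ 22 ⇒ p ≥ 22/25.

22/25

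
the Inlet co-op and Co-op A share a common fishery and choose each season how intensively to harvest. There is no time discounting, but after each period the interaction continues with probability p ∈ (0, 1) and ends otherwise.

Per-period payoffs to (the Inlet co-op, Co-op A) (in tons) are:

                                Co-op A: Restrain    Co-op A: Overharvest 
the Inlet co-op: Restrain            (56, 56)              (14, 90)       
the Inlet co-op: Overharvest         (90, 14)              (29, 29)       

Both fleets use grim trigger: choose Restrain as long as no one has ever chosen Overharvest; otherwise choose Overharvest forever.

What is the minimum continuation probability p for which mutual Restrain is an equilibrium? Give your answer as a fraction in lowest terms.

34/61

Expected cooperation value is 56 + p·56 + p²·56 + … = 56/(1−p); deviation gives 90 + p·29/(1−p).
56 ≥ 90(1−p) + 29p ⇒ 61p ≥ 34 ⇒ p ≥ 34/61.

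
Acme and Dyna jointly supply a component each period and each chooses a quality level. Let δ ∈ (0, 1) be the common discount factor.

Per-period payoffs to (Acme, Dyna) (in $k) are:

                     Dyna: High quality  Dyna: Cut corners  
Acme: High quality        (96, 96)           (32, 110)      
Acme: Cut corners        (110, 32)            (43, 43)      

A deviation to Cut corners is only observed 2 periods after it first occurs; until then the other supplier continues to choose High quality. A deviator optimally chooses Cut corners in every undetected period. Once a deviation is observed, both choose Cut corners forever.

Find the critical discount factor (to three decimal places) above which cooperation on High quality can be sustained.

0.457

A deviator earns 110 for 2 periods, then 43 forever; cooperating earns 96 forever. Multiplying the IC by (1−δ):
96 ≥ 110(1−δ^2) + 43δ^2, so 67·δ^2 ≥ 14 and δ^2 ≥ 14/67.
δ ≥ (14/67)^(1/2) ≈ 0.457.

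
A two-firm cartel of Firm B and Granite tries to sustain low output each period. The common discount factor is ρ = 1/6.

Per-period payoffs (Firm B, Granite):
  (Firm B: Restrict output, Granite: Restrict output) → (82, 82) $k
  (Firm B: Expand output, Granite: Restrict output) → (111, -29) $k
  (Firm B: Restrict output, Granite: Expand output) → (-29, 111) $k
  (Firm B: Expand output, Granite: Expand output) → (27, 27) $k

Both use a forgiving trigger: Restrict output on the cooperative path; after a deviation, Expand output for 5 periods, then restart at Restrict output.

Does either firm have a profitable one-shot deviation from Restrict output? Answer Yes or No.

Yes

A one-shot deviation gives 111 now, then 27 for 5 periods, then back to 82.
Gain from deviating: (111−82) today; loss: (82−27) in each of the next 5 periods.
No-deviation condition: (82−27)(ρ+…+ρ^5) ≥ 111−82, i.e. ρ+…+ρ^5 ≥ 29/55.
At ρ = 1/6: ρ+…+ρ^5 = 0.2000 < 0.5273.
So cooperation is not sustainable.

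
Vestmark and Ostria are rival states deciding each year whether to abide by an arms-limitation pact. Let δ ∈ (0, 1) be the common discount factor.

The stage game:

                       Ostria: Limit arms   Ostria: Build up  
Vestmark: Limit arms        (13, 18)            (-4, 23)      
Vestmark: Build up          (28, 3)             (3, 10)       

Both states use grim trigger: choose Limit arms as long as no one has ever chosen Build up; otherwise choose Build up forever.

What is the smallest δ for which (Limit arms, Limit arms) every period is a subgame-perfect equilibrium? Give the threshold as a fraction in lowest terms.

For Vestmark: deviation gain 28−13 = 15, per-period punishment loss 13−3 = 10. IC gives δ ≥ 15/25 = 3/5.
For Ostria: gain 5, loss 8 per period, so δ ≥ 5/13.
The tighter constraint is Vestmark's, so cooperation needs δ ≥ 3/5.

3/5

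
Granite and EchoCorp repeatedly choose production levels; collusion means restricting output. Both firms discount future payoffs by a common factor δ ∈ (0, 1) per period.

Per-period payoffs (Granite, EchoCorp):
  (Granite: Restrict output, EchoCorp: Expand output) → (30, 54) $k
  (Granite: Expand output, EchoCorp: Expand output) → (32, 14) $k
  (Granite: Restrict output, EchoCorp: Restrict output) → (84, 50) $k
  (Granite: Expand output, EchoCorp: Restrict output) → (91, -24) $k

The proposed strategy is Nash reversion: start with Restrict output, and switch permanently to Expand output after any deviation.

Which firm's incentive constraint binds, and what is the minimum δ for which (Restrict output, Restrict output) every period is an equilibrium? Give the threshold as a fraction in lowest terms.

Granite's threshold: (91−84)/(91−32) = 7/59.
EchoCorp's threshold: (54−50)/(54−14) = 1/10.
7/59 > 1/10, so Granite binds and δ* = 7/59.

Granite; δ ≥ 7/59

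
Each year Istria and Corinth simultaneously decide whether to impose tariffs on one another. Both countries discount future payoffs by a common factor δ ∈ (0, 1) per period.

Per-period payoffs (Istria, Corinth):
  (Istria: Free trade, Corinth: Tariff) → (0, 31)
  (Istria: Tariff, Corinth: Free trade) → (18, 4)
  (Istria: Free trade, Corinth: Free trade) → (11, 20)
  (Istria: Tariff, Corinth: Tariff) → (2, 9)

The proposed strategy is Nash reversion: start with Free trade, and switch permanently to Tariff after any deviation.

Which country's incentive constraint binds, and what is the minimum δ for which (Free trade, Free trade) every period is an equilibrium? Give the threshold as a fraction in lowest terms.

Istria: cooperation gives 11 each period; deviation gives 18 once then 2 forever.
  11/(1−δ) ≥ 18 + 2δ/(1−δ) ⇒ δ ≥ 7/16.
Corinth: cooperation gives 20 each period; deviation gives 31 once then 9 forever.
  δ ≥ 11/22 = 1/2.
Both must hold, so the binding constraint is Corinth's: δ ≥ 1/2.

Corinth; δ ≥ 1/2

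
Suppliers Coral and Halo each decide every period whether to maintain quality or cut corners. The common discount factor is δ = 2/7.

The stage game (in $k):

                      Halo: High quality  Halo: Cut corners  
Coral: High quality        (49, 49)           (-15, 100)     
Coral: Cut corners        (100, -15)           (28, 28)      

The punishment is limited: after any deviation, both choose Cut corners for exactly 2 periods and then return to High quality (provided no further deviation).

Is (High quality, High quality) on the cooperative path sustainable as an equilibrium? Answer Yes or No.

A one-shot deviation gives 100 now, then 28 for 2 periods, then back to 49.
Gain from deviating: (100−49) today; loss: (49−28) in each of the next 2 periods.
No-deviation condition: (49−28)(δ+…+δ^2) ≥ 100−49, i.e. δ+…+δ^2 ≥ 17/7.
At δ = 2/7: δ+…+δ^2 = 0.3673 < 2.4286.
So cooperation is not sustainable.

No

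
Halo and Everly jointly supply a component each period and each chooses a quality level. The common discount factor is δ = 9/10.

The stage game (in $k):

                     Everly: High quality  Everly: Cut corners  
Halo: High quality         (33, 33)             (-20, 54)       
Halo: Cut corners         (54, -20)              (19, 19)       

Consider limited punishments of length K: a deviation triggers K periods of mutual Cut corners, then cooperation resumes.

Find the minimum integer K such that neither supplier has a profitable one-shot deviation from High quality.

2

No profitable deviation requires (33−19)(δ+…+δ^K) ≥ 54−33, i.e. δ+…+δ^K ≥ 3/2 ≈ 1.5000.
With δ = 9/10, the partial sums are K=1: 0.9000, K=2: 1.7100.
K = 2 is the first length at which the sum reaches 1.5000.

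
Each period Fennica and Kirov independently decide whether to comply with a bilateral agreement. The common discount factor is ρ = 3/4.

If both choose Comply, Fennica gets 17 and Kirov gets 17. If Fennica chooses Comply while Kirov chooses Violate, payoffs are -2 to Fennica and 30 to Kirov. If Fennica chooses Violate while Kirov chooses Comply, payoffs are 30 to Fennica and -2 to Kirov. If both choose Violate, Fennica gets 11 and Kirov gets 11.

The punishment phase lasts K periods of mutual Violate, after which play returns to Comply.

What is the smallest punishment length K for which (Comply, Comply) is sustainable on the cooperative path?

Need Σ_{k=1}^{K} ρ^k ≥ (30−17)/(17−11) = 2.1667 at ρ = 3/4.
At K = 4 the sum is 2.0508 < 2.1667; at K = 5 it is 2.2881 ≥ 2.1667.
So the minimum punishment length is K = 5.

5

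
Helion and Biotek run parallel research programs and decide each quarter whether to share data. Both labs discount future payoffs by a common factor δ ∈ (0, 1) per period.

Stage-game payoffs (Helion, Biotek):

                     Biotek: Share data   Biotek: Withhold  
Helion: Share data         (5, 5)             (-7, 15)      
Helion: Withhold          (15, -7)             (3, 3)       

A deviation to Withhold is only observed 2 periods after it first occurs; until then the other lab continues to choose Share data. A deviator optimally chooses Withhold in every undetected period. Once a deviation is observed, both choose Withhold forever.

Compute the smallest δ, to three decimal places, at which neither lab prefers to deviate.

0.913

A deviator earns 15 for 2 periods, then 3 forever; cooperating earns 5 forever. Multiplying the IC by (1−δ):
5 ≥ 15(1−δ^2) + 3δ^2, so 12·δ^2 ≥ 10 and δ^2 ≥ 5/6.
δ ≥ (5/6)^(1/2) ≈ 0.913.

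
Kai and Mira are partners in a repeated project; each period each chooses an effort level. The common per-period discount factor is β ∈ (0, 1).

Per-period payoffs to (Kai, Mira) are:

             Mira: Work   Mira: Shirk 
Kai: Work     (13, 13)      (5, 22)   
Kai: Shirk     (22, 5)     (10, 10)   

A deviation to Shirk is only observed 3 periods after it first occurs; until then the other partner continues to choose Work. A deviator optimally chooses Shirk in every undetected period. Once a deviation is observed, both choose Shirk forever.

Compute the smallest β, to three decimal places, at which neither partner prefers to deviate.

0.909

A deviator earns 22 for 3 periods, then 10 forever; cooperating earns 13 forever. Multiplying the IC by (1−β):
13 ≥ 22(1−β^3) + 10β^3, so 12·β^3 ≥ 9 and β^3 ≥ 3/4.
β ≥ (3/4)^(1/3) ≈ 0.909.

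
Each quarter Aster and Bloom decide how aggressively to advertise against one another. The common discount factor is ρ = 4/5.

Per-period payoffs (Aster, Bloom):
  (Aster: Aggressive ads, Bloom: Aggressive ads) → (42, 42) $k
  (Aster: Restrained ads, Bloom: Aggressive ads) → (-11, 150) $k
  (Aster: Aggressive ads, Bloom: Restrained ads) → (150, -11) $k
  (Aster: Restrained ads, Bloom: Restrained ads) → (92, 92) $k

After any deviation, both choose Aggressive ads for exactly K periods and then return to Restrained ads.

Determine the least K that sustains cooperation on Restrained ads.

IC: ρ(1−ρ^K)/(1−ρ) ≥ (150−92)/(92−42) = 29/25.
With ρ = 4/5: need 1 − ρ^K ≥ 29/25·(1−4/5)/(4/5), i.e. ρ^K ≤ 0.7100.
Since (4/5)^1 = 0.8000 and (4/5)^2 = 0.6400, the smallest such K is 2.

2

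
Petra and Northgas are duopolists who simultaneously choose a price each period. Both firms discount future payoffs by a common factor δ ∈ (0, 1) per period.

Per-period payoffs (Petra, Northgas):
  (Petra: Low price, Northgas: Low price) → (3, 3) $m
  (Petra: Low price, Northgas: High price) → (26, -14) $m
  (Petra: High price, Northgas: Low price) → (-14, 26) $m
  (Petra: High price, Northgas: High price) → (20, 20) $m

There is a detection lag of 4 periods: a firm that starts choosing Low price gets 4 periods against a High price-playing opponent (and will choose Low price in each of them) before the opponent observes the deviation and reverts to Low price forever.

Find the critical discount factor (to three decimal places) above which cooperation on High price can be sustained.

Deviating for the 4 undetected periods gains 26−20 = 6 per period over cooperation, then loses 20−3 = 17 per period forever once punishment starts.
Gain: 6(1 + δ + … + δ^3); loss: 17·δ^4/(1−δ).
No profitable deviation ⇔ 6(1−δ^4) ≤ 17·δ^4, i.e. δ^4 ≥ 6/(6+17) = 6/23.
Hence δ ≥ (6/23)^(1/4) ≈ 0.715.

0.715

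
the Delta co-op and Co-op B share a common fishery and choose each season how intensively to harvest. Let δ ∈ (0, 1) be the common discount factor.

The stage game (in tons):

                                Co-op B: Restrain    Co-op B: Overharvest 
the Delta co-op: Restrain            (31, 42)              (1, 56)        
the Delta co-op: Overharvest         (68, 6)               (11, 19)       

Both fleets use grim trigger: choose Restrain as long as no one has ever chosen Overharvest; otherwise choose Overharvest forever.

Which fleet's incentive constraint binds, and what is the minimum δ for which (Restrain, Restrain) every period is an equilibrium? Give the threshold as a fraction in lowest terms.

the Delta co-op; δ ≥ 37/57

For the Delta co-op: deviation gain 68−31 = 37, per-period punishment loss 31−11 = 20. IC gives δ ≥ 37/57.
For Co-op B: gain 14, loss 23 per period, so δ ≥ 14/37.
The tighter constraint is the Delta co-op's, so cooperation needs δ ≥ 37/57.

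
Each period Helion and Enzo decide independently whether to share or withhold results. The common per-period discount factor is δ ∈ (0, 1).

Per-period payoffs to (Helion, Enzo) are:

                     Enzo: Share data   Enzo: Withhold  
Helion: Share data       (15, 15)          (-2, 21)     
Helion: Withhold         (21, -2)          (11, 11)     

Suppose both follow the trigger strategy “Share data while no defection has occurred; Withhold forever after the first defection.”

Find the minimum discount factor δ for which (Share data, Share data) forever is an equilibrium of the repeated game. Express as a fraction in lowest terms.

15/(1−δ) ≥ 21 + 11δ/(1−δ)
15 ≥ 21 − 10δ
δ ≥ 6/10 = 3/5.

3/5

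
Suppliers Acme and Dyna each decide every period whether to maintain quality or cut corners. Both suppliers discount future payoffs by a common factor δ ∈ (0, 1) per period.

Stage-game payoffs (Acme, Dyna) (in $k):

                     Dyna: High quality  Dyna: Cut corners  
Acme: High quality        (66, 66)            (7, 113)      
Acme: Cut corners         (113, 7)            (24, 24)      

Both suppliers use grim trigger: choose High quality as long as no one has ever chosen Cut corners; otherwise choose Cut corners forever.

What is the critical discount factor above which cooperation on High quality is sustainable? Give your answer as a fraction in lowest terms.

47/89

66/(1−δ) ≥ 113 + 24δ/(1−δ)
66 ≥ 113 − 89δ
δ ≥ 47/89.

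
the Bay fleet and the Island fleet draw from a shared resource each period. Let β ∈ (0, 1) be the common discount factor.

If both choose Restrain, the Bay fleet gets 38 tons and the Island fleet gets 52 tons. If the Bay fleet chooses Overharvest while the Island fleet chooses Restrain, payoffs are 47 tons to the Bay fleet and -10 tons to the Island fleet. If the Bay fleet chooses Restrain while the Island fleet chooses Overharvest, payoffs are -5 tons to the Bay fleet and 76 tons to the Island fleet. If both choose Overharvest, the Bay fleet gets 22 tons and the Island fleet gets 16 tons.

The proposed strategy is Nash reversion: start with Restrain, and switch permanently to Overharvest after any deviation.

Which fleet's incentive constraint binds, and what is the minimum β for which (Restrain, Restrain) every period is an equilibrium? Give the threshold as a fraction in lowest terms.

the Island fleet; β ≥ 2/5

For the Bay fleet: deviation gain 47−38 = 9, per-period punishment loss 38−22 = 16. IC gives β ≥ 9/25.
For the Island fleet: gain 24, loss 36 per period, so β ≥ 24/60 = 2/5.
The tighter constraint is the Island fleet's, so cooperation needs β ≥ 2/5.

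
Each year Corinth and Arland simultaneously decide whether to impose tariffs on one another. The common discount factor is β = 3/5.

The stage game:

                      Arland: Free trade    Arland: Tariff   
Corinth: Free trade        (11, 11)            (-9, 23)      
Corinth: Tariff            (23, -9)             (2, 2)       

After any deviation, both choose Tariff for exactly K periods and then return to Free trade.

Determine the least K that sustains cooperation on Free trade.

No profitable deviation requires (11−2)(β+…+β^K) ≥ 23−11, i.e. β+…+β^K ≥ 4/3 ≈ 1.3333.
With β = 3/5, the partial sums are K=1: 0.6000, K=2: 0.9600, K=3: 1.1760, K=4: 1.3056, K=5: 1.3834.
K = 5 is the first length at which the sum reaches 1.3333.

5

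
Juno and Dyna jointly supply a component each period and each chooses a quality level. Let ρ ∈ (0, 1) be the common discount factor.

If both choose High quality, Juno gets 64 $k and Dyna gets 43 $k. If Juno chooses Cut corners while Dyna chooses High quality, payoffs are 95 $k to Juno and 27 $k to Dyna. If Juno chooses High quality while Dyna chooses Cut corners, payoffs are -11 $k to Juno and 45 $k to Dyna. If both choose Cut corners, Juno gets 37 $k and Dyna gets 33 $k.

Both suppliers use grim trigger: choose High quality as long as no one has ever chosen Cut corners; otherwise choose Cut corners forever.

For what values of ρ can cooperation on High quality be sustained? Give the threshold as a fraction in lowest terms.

Juno: cooperation gives 64 each period; deviation gives 95 once then 37 forever.
  64/(1−ρ) ≥ 95 + 37ρ/(1−ρ) ⇒ ρ ≥ 31/58.
Dyna: cooperation gives 43 each period; deviation gives 45 once then 33 forever.
  ρ ≥ 2/12 = 1/6.
Both must hold, so the binding constraint is Juno's: ρ ≥ 31/58.

31/58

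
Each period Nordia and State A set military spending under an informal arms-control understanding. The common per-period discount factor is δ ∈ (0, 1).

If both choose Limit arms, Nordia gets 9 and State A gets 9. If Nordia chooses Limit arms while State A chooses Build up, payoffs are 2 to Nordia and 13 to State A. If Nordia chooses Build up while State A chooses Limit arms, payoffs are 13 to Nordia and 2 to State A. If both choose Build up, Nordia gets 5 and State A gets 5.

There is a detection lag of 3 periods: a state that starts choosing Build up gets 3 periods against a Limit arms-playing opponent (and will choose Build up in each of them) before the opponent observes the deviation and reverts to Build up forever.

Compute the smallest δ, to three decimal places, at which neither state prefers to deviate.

A deviator earns 13 for 3 periods, then 5 forever; cooperating earns 9 forever. Multiplying the IC by (1−δ):
9 ≥ 13(1−δ^3) + 5δ^3, so 8·δ^3 ≥ 4 and δ^3 ≥ 1/2.
δ ≥ (1/2)^(1/3) ≈ 0.794.

0.794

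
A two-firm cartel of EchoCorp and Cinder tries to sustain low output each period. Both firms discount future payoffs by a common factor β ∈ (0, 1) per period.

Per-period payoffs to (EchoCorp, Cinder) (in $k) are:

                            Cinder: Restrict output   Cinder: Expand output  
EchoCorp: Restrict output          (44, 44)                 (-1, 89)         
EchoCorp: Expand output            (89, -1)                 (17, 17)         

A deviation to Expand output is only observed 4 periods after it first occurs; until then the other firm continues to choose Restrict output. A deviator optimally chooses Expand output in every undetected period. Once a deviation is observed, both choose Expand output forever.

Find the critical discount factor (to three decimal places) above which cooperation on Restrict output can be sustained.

0.889

The best deviation is to choose Expand output for all 4 undetected periods, earning 89 each, then 17 forever once detected.
Deviation value: 89(1−β^4)/(1−β) + 17β^4/(1−β); cooperation value: 44/(1−β).
IC: 44 ≥ 89(1−β^4) + 17β^4 = 89 − 72β^4.
So β^4 ≥ 45/72 = 5/8, giving β ≥ (5/8)^(1/4) ≈ 0.889.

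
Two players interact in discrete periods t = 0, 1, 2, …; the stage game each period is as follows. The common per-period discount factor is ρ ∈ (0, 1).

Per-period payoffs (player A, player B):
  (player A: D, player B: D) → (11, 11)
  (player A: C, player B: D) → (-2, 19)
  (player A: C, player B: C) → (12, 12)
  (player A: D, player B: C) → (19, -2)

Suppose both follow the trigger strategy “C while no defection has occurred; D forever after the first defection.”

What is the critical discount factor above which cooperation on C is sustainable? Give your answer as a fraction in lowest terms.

7/8

Under grim trigger the critical discount factor is (T−C)/(T−P) with T = 19, C = 12, P = 11.
ρ* = (19−12)/(19−11) = 7/8.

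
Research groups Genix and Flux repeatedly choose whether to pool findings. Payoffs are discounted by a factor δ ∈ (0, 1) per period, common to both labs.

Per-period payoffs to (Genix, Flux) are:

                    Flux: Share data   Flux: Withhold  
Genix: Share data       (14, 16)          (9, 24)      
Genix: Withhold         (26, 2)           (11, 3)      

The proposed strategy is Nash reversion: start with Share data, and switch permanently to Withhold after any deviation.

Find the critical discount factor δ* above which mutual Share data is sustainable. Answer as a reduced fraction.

Genix's threshold: (26−14)/(26−11) = 4/5.
Flux's threshold: (24−16)/(24−3) = 8/21.
4/5 > 8/21, so Genix binds and δ* = 4/5.

4/5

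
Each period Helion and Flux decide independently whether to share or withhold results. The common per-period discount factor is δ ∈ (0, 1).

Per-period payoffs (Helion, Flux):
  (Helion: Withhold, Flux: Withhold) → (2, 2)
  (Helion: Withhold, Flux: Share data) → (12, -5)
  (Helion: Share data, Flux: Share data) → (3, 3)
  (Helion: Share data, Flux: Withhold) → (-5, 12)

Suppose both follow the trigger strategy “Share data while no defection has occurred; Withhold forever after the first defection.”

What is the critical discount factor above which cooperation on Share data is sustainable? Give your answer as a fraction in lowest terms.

3/(1−δ) ≥ 12 + 2δ/(1−δ)
3 ≥ 12 − 10δ
δ ≥ 9/10.

9/10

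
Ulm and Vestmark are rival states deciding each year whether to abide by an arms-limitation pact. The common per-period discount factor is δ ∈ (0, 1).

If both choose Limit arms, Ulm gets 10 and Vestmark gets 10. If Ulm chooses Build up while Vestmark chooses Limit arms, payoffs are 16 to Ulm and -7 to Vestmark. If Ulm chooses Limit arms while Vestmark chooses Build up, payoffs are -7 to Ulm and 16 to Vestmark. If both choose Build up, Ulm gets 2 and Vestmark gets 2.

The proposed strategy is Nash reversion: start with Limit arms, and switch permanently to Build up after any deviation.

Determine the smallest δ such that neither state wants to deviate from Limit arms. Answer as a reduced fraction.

3/7

Cooperation forever yields 10 each period: 10/(1−δ).
Deviating yields 16 once, then 2 forever: 16 + 2δ/(1−δ).
No profitable deviation requires 10/(1−δ) ≥ 16 + 2δ/(1−δ).
Multiplying by (1−δ): 10 ≥ 16(1−δ) + 2δ = 16 − 14δ.
So 14δ ≥ 6, i.e. δ ≥ 6/14 = 3/7.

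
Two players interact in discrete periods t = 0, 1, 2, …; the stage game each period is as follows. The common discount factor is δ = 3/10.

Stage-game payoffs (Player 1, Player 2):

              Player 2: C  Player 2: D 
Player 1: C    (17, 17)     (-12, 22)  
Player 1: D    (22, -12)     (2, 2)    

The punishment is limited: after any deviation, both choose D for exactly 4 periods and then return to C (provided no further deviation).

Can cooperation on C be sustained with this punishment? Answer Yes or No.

Yes

IC: δ+…+δ^4 ≥ (22−17)/(17−2) = 1/3.
At δ = 3/10: partial sum = 0.4251 ≥ 0.3333. Cooperation sustainable.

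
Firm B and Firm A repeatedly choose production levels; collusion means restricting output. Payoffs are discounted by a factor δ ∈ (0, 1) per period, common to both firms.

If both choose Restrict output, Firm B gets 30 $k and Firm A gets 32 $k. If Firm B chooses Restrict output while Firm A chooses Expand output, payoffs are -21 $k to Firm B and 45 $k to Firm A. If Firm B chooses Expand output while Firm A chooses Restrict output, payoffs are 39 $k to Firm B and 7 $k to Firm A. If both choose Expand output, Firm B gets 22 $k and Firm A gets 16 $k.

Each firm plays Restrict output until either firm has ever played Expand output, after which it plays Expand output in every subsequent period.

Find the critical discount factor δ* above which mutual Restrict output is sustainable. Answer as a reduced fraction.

9/17

Firm B's threshold: (39−30)/(39−22) = 9/17.
Firm A's threshold: (45−32)/(45−16) = 13/29.
9/17 > 13/29, so Firm B binds and δ* = 9/17.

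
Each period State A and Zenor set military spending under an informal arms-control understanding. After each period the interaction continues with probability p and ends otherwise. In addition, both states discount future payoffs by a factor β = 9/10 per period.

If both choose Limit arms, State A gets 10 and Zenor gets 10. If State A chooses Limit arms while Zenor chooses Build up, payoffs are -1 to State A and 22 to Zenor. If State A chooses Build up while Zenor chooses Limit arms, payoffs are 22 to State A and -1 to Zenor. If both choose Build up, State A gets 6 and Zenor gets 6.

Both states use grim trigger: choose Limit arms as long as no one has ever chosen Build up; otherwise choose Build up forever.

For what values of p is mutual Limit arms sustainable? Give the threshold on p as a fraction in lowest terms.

5/6

With continuation probability p and discount β, the effective per-period discount factor is βp.
Grim-trigger IC: βp ≥ (22−10)/(22−6) = 3/4.
So p ≥ (3/4)/(9/10) = 5/6.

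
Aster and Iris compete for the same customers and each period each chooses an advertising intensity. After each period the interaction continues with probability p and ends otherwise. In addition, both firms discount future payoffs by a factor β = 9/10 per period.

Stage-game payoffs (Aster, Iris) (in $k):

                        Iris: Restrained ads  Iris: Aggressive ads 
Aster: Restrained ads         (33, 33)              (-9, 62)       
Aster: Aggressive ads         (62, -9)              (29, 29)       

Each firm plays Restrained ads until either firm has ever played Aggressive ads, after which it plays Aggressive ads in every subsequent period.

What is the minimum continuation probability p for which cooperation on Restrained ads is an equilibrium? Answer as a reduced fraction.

Expected continuation weight on next period's payoff is β·p = 9/10·p, which plays the role of the discount factor.
Cooperation requires 9/10·p ≥ (62−33)/(62−29) = 29/33, hence p ≥ 290/297.

290/297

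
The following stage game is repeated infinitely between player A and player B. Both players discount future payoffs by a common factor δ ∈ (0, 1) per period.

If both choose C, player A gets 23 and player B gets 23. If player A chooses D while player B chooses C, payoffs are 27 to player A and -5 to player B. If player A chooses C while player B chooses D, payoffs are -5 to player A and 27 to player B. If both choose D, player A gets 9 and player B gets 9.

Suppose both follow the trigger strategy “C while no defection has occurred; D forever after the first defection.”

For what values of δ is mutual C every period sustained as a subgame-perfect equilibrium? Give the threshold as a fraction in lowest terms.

One-period gain from deviating is 27 − 23 = 4. The loss is 23 − 9 = 14 in every subsequent period, with present value 14·δ/(1−δ).
Deviation is unprofitable when 14·δ/(1−δ) ≥ 4, i.e. δ/(1−δ) ≥ 2/7.
Equivalently δ ≥ 4/(4+14) = 2/9.

2/9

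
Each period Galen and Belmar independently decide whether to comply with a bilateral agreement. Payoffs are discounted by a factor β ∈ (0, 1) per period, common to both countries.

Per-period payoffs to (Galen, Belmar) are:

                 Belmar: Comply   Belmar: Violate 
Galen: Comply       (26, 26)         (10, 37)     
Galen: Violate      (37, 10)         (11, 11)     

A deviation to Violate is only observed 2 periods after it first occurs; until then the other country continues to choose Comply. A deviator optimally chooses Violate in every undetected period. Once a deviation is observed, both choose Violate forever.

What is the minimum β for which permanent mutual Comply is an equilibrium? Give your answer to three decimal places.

The best deviation is to choose Violate for all 2 undetected periods, earning 37 each, then 11 forever once detected.
Deviation value: 37(1−β^2)/(1−β) + 11β^2/(1−β); cooperation value: 26/(1−β).
IC: 26 ≥ 37(1−β^2) + 11β^2 = 37 − 26β^2.
So β^2 ≥ 11/26, giving β ≥ (11/26)^(1/2) ≈ 0.650.

0.650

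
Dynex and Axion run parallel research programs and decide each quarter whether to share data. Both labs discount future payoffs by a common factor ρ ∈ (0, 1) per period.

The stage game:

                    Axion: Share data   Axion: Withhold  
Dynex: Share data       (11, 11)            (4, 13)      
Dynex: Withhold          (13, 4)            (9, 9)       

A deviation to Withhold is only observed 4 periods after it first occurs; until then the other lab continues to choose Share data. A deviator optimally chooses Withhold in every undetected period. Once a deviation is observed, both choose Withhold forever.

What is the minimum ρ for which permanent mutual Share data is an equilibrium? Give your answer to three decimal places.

0.841

A deviator earns 13 for 4 periods, then 9 forever; cooperating earns 11 forever. Multiplying the IC by (1−ρ):
11 ≥ 13(1−ρ^4) + 9ρ^4, so 4·ρ^4 ≥ 2 and ρ^4 ≥ 1/2.
ρ ≥ (1/2)^(1/4) ≈ 0.841.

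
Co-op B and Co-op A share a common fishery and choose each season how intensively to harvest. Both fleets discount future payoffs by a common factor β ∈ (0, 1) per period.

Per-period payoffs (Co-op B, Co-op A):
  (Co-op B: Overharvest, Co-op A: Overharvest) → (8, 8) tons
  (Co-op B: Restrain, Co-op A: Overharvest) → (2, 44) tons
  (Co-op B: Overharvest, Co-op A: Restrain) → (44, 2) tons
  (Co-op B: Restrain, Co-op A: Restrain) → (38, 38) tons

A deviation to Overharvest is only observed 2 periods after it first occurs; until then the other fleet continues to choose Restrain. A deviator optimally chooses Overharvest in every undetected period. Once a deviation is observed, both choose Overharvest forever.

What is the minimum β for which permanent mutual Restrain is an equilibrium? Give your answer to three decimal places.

A deviator earns 44 for 2 periods, then 8 forever; cooperating earns 38 forever. Multiplying the IC by (1−β):
38 ≥ 44(1−β^2) + 8β^2, so 36·β^2 ≥ 6 and β^2 ≥ 1/6.
β ≥ (1/6)^(1/2) ≈ 0.408.

0.408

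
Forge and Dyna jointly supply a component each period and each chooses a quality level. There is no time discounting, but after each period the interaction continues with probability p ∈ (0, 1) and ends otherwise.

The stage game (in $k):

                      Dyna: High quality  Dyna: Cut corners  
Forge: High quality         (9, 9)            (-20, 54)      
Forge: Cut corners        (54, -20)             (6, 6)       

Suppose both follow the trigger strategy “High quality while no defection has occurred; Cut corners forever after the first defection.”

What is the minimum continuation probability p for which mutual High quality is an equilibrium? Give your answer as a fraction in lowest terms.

With no time discounting, the continuation probability p plays the role of the discount factor.
Grim-trigger IC: 9/(1−p) ≥ 54 + 6p/(1−p) ⇒ p ≥ (54−9)/(54−6) = 15/16.

15/16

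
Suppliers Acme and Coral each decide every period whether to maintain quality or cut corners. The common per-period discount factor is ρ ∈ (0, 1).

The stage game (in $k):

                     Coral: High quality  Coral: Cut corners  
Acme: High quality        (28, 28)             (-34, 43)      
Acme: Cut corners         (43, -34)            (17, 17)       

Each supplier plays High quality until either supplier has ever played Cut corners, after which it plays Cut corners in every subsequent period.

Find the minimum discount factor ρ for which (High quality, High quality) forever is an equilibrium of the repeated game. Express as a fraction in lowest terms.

15/26

Under grim trigger the critical discount factor is (T−C)/(T−P) with T = 43, C = 28, P = 17.
ρ* = (43−28)/(43−17) = 15/26.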